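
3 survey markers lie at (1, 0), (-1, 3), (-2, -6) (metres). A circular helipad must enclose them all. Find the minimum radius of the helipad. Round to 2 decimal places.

4.53

Call the three points A, B, C in the order given.
Side lengths²: AB² = 13, AC² = 45, BC² = 82.
Since BC² = 82 ≥ 45 + 13 = 58, the angle opposite BC is not acute, so the smallest enclosing circle has BC as diameter.
Centre = midpoint of BC = (-1.5, -1.5), r² = 82/4 = 20.5.
r = √(20.5) ≈ 4.53.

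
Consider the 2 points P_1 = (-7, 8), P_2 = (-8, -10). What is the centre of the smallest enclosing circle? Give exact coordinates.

(-7.5, -1)

The smallest circle enclosing two points has them as diameter endpoints.
Centre = midpoint = (-7.5, -1); r² = |P_1P_2|²/4 = 325/4 = 81.25.
Centre = (-7.5, -1).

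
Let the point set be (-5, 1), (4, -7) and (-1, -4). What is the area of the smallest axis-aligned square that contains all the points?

The bounding box has width 9 and height 8.
An axis-aligned square enclosing the set must have side ≥ max(width, height).
So the minimum side is max(9, 8) = 9.
Area = 9² = 81.

81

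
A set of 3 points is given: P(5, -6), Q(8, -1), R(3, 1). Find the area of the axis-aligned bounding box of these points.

x ranges over [3, 8], width 5.
y ranges over [-6, 1], height 7.
Area = 5 × 7 = 35.

35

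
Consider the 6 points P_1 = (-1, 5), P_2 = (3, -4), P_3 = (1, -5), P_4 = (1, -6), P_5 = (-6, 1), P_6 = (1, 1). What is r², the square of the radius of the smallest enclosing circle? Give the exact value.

5125/162

By Welzl's lemma the MEC is supported by two points (diametrically opposite) or three points (on a circumcircle).
The minimum enclosing circle is determined by three boundary points: P_1, P_4, P_5.
Their circumcentre is (-11/18, -11/18) with r² = 5125/162.
The farthest remaining point P_2 is at distance² 3973/162 ≤ 5125/162.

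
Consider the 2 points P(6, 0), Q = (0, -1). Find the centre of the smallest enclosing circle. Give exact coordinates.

(3, -0.5)

The smallest circle enclosing two points has them as diameter endpoints.
Centre = midpoint = (3, -0.5); r² = |PQ|²/4 = 37/4 = 9.25.
Centre = (3, -0.5).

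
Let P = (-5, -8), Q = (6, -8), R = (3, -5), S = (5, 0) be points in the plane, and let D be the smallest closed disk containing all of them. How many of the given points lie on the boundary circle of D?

A smallest enclosing disk is always determined by at most three of the input points on its boundary.
The minimum enclosing circle is determined by three boundary points: P, Q, S.
Their circumcentre is (0.5, -4.625) with r² = 41.640625.
The farthest remaining point R is at distance² 6.390625 ≤ 41.640625.
The points at distance exactly r from the centre are P, Q, S — 3 points.

3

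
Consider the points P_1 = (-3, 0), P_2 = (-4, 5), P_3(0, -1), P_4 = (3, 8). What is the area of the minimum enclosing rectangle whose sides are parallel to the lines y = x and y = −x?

In coordinates u = x + y, v = x − y the rectangle is axis-aligned; the map (x,y)→(u,v) scales areas by 2.
u-values: -3, 1, -1, 11; range = 11 − (-3) = 14.
v-values: -3, -9, 1, -5; range = 1 − (-9) = 10.
Area = (14 × 10) / 2 = 70.

70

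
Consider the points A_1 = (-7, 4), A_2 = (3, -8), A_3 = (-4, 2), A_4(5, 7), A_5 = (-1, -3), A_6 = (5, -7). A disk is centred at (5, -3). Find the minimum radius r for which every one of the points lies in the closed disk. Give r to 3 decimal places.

13.892

The required radius is the distance from (5, -3) to the farthest point.
Squared distances: 193, 29, 106, 100, 36, 16.
Maximum is 193, attained at A_1.
r = √193 ≈ 13.892.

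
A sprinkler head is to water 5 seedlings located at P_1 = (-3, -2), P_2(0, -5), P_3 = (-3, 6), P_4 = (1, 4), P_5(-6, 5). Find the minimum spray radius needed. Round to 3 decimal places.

By Welzl's lemma the MEC is supported by two points (diametrically opposite) or three points (on a circumcircle).
The minimum enclosing circle is determined by three boundary points: P_2, P_3, P_5.
Their circumcentre is (-49/18, 1/6) with r² = 5525/162.
The farthest remaining point P_4 is at distance² 4625/162 ≤ 5525/162.
r = √(5525/162) ≈ 5.840.

5.840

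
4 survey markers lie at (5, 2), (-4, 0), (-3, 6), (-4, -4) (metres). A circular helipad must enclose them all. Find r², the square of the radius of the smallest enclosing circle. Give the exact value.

The minimum enclosing circle of a finite set is fixed by two of the points (as a diameter) or three (as a circumcircle).
The minimum enclosing circle is determined by three boundary points: (5, 2), (-3, 6), (-4, -4).
Their circumcentre is (-9/14, 5/7) with r² = 6565/196.
The farthest remaining point (-4, 0) is at distance² 2309/196 ≤ 6565/196.

6565/196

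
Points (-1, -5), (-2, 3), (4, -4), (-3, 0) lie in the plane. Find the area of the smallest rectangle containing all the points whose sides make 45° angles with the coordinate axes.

45.5

In coordinates u = x + y, v = x − y the rectangle is axis-aligned; the map (x,y)→(u,v) scales areas by 2.
u-values: -6, 1, 0, -3; range = 1 − (-6) = 7.
v-values: 4, -5, 8, -3; range = 8 − (-5) = 13.
Area = (7 × 13) / 2 = 45.5.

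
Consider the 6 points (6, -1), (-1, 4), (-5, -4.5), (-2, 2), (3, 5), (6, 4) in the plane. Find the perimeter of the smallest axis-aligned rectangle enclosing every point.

Width = max x − min x = 6 − (-5) = 11.
Height = max y − min y = 5 − (-4.5) = 9.5.
Perimeter = 2(11 + 9.5) = 41.

41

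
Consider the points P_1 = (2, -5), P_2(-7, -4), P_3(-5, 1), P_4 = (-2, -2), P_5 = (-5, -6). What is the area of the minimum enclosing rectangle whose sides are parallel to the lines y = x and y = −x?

In coordinates u = x + y, v = x − y the rectangle is axis-aligned; the map (x,y)→(u,v) scales areas by 2.
u-values: -3, -11, -4, -4, -11; range = -3 − (-11) = 8.
v-values: 7, -3, -6, 0, 1; range = 7 − (-6) = 13.
Area = (8 × 13) / 2 = 52.

52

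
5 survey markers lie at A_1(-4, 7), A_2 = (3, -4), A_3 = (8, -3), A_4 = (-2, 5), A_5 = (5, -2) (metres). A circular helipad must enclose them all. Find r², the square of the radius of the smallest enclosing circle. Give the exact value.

By Welzl's lemma the MEC is supported by two points (diametrically opposite) or three points (on a circumcircle).
The farthest pair is A_1–A_3 with squared distance 244. The circle on this segment as diameter has centre (2, 2) and r² = 244/4 = 61.
Check A_2: distance² to centre = 37 ≤ 61, so it lies inside.
All remaining points lie in this disk, and no smaller disk contains both endpoints, so this is the minimum enclosing circle.

61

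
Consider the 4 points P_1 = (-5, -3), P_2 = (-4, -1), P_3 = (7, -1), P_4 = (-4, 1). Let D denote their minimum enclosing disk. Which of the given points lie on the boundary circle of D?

A smallest enclosing disk is always determined by at most three of the input points on its boundary.
The farthest pair is P_1–P_3 with squared distance 148. The circle on this segment as diameter has centre (1, -2) and r² = 148/4 = 37.
Check P_2: distance² to centre = 26 ≤ 37, so it lies inside.
All remaining points lie in this disk, and no smaller disk contains both endpoints, so this is the minimum enclosing circle.
The points at distance exactly r from the centre are P_1, P_3 — 2 points.

P_1, P_3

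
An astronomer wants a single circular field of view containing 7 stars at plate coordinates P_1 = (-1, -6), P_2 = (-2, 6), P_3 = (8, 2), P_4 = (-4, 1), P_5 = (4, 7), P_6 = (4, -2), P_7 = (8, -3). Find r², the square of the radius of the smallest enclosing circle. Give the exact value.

14065/289

The minimum enclosing circle of a finite set is fixed by two of the points (as a diameter) or three (as a circumcircle).
The minimum enclosing circle is determined by three boundary points: P_1, P_5, P_7.
Their circumcentre is (32/17, 6/17) with r² = 14065/289.
The farthest remaining point P_2 is at distance² 13572/289 ≤ 14065/289.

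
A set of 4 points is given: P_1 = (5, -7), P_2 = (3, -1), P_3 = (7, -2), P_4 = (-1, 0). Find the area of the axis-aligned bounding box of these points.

x ranges over [-1, 7], width 8.
y ranges over [-7, 0], height 7.
Area = 8 × 7 = 56.

56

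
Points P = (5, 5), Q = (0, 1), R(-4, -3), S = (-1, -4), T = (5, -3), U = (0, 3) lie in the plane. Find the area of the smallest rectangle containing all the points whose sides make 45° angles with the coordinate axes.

In coordinates u = x + y, v = x − y the rectangle is axis-aligned; the map (x,y)→(u,v) scales areas by 2.
u-values: 10, 1, -7, -5, 2, 3; range = 10 − (-7) = 17.
v-values: 0, -1, -1, 3, 8, -3; range = 8 − (-3) = 11.
Area = (17 × 11) / 2 = 93.5.

93.5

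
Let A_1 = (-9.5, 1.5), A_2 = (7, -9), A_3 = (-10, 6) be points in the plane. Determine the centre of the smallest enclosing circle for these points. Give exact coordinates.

Side lengths²: A_1A_2² = 382.5, A_1A_3² = 20.5, A_2A_3² = 514.
Since A_2A_3² = 514 ≥ 382.5 + 20.5 = 403, the angle opposite A_2A_3 is not acute, so the smallest enclosing circle has A_2A_3 as diameter.
Centre = midpoint of A_2A_3 = (-1.5, -1.5), r² = 514/4 = 128.5.
Centre = (-1.5, -1.5).

(-1.5, -1.5)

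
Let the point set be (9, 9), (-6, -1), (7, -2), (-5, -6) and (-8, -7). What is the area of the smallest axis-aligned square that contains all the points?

The bounding box has width 17 and height 16.
An axis-aligned square enclosing the set must have side ≥ max(width, height).
So the minimum side is max(17, 16) = 17.
Area = 17² = 289.

289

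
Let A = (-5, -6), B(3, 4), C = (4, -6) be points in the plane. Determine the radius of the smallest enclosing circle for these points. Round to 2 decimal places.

Side lengths²: AB² = 164, AC² = 81, BC² = 101.
Since AB² = 164 < 101 + 81 = 182, the triangle is acute, so the smallest enclosing circle is the circumcircle.
Circumcentre = (-0.5, -1.4), r² = 41.41.
r = √(41.41) ≈ 6.44.

6.44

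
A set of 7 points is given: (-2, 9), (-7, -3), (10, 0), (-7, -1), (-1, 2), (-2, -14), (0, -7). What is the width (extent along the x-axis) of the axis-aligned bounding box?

max x = 10, min x = -7, so width = 17.

17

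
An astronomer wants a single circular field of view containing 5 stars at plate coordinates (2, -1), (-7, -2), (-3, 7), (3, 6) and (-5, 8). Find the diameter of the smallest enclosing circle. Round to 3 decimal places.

By Welzl's lemma the MEC is supported by two points (diametrically opposite) or three points (on a circumcircle).
The minimum enclosing circle is determined by three boundary points: (-7, -2), (3, 6), (-5, 8).
Their circumcentre is (-46/21, 47/21) with r² = 18122/441.
The farthest remaining point (2, -1) is at distance² 12368/441 ≤ 18122/441.
Diameter = 2r = 2√(18122/441) ≈ 12.821.

12.821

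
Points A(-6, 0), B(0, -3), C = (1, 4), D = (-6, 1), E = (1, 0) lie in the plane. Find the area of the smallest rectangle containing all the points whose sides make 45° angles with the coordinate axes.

55

In coordinates u = x + y, v = x − y the rectangle is axis-aligned; the map (x,y)→(u,v) scales areas by 2.
u-values: -6, -3, 5, -5, 1; range = 5 − (-6) = 11.
v-values: -6, 3, -3, -7, 1; range = 3 − (-7) = 10.
Area = (11 × 10) / 2 = 55.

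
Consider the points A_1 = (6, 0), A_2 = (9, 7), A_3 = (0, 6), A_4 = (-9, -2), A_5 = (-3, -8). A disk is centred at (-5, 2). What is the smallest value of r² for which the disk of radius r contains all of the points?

221

The required radius is the distance from (-5, 2) to the farthest point.
Squared distances: 125, 221, 41, 32, 104.
Maximum is 221, attained at A_2.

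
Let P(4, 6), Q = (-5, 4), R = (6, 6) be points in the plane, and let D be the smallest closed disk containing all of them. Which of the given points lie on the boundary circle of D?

Side lengths²: PQ² = 85, PR² = 4, QR² = 125.
Since QR² = 125 ≥ 85 + 4 = 89, the angle opposite QR is not acute, so the smallest enclosing circle has QR as diameter.
Centre = midpoint of QR = (0.5, 5), r² = 125/4 = 31.25.
The points at distance exactly r from the centre are Q, R — 2 points.

Q, R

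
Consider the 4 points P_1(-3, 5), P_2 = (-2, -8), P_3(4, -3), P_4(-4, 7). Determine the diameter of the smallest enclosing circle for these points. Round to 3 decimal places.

15.133

A smallest enclosing disk is always determined by at most three of the input points on its boundary.
The farthest pair is P_2–P_4 with squared distance 229. The circle on this segment as diameter has centre (-3, -0.5) and r² = 229/4 = 57.25.
Check P_1: distance² to centre = 30.25 ≤ 57.25, so it lies inside.
All remaining points lie in this disk, and no smaller disk contains both endpoints, so this is the minimum enclosing circle.
Diameter = 2r = 2√(57.25) ≈ 15.133.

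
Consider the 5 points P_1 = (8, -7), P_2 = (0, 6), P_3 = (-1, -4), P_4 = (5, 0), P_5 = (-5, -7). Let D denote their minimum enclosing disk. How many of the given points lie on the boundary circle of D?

3

The minimum enclosing circle is determined by three boundary points: P_1, P_2, P_5.
Their circumcentre is (1.5, -53/26) with r² = 22601/338.
The farthest remaining point P_4 is at distance² 5545/338 ≤ 22601/338.
The points at distance exactly r from the centre are P_1, P_2, P_5 — 3 points.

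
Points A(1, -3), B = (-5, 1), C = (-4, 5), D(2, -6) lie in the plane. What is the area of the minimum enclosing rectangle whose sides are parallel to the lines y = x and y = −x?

In coordinates u = x + y, v = x − y the rectangle is axis-aligned; the map (x,y)→(u,v) scales areas by 2.
u-values: -2, -4, 1, -4; range = 1 − (-4) = 5.
v-values: 4, -6, -9, 8; range = 8 − (-9) = 17.
Area = (5 × 17) / 2 = 42.5.

42.5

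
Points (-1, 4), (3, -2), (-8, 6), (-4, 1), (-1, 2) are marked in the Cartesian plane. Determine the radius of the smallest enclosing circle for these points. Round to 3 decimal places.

6.801

By Welzl's lemma the MEC is supported by two points (diametrically opposite) or three points (on a circumcircle).
The farthest pair is (3, -2)–(-8, 6) with squared distance 185. The circle on this segment as diameter has centre (-2.5, 2) and r² = 185/4 = 46.25.
Check (-1, 4): distance² to centre = 6.25 ≤ 46.25, so it lies inside.
All remaining points lie in this disk, and no smaller disk contains both endpoints, so this is the minimum enclosing circle.
r = √(46.25) ≈ 6.801.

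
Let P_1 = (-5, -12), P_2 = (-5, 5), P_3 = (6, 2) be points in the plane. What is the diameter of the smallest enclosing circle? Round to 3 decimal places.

18.455

Side lengths²: P_1P_2² = 289, P_1P_3² = 317, P_2P_3² = 130.
Since P_1P_3² = 317 < 289 + 130 = 419, the triangle is acute, so the smallest enclosing circle is the circumcircle.
Circumcentre = (-31/22, -3.5), r² = 20605/242.
Diameter = 2r = 2√(20605/242) ≈ 18.455.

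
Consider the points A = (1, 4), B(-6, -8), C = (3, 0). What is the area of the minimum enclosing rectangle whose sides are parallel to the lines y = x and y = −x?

57

In coordinates u = x + y, v = x − y the rectangle is axis-aligned; the map (x,y)→(u,v) scales areas by 2.
u-values: 5, -14, 3; range = 5 − (-14) = 19.
v-values: -3, 2, 3; range = 3 − (-3) = 6.
Area = (19 × 6) / 2 = 57.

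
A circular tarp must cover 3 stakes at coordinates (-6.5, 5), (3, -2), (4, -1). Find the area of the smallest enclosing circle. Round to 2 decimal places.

Call the three points A, B, C in the order given.
Side lengths²: AB² = 139.25, AC² = 146.25, BC² = 2.
Since AC² = 146.25 ≥ 139.25 + 2 = 141.25, the angle opposite AC is not acute, so the smallest enclosing circle has AC as diameter.
Centre = midpoint of AC = (-1.25, 2), r² = 146.25/4 = 36.5625.
Area = π·r² = π·36.5625 ≈ 114.86.

114.86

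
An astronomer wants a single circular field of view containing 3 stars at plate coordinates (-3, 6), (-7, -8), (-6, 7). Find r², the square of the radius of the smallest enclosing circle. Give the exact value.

56.5

Call the three points A, B, C in the order given.
Side lengths²: AB² = 212, AC² = 10, BC² = 226.
Since BC² = 226 ≥ 212 + 10 = 222, the angle opposite BC is not acute, so the smallest enclosing circle has BC as diameter.
Centre = midpoint of BC = (-6.5, -0.5), r² = 226/4 = 56.5.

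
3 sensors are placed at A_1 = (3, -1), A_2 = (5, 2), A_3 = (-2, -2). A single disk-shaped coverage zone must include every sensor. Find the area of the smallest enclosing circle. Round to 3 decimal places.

Side lengths²: A_1A_2² = 13, A_1A_3² = 26, A_2A_3² = 65.
Since A_2A_3² = 65 ≥ 26 + 13 = 39, the angle opposite A_2A_3 is not acute, so the smallest enclosing circle has A_2A_3 as diameter.
Centre = midpoint of A_2A_3 = (1.5, 0), r² = 65/4 = 16.25.
Area = π·r² = π·16.25 ≈ 51.051.

51.051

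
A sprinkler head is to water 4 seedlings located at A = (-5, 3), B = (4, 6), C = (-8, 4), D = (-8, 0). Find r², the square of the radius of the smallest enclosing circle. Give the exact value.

45

The farthest pair is B–D with squared distance 180. The circle on this segment as diameter has centre (-2, 3) and r² = 180/4 = 45.
Check A: distance² to centre = 9 ≤ 45, so it lies inside.
All remaining points lie in this disk, and no smaller disk contains both endpoints, so this is the minimum enclosing circle.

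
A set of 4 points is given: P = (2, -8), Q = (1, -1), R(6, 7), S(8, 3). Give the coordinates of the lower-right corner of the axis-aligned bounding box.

(8, -8)

x-range [1, 8], y-range [-8, 7].
The lower-right corner is (8, -8).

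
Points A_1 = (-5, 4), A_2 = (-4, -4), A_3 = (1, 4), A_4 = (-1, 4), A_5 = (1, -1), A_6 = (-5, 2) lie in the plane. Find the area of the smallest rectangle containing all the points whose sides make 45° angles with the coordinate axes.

In coordinates u = x + y, v = x − y the rectangle is axis-aligned; the map (x,y)→(u,v) scales areas by 2.
u-values: -1, -8, 5, 3, 0, -3; range = 5 − (-8) = 13.
v-values: -9, 0, -3, -5, 2, -7; range = 2 − (-9) = 11.
Area = (13 × 11) / 2 = 71.5.

71.5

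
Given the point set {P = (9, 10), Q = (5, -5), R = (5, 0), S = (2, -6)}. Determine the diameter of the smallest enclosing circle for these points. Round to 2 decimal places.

The farthest pair is P–S with squared distance 305. The circle on this segment as diameter has centre (5.5, 2) and r² = 305/4 = 76.25.
Check Q: distance² to centre = 49.25 ≤ 76.25, so it lies inside.
All remaining points lie in this disk, and no smaller disk contains both endpoints, so this is the minimum enclosing circle.
Diameter = 2r = 2√(76.25) ≈ 17.46.

17.46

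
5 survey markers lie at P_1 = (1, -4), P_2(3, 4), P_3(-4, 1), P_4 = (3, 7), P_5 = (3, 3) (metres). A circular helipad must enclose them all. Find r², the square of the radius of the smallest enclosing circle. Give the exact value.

10625/338

By Welzl's lemma the MEC is supported by two points (diametrically opposite) or three points (on a circumcircle).
The minimum enclosing circle is determined by three boundary points: P_1, P_3, P_4.
Their circumcentre is (41/26, 41/26) with r² = 10625/338.
The farthest remaining point P_2 is at distance² 2669/338 ≤ 10625/338.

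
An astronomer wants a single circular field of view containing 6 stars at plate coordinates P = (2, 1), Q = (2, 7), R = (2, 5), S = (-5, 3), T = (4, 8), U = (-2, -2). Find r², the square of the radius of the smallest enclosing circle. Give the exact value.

A smallest enclosing disk is always determined by at most three of the input points on its boundary.
The minimum enclosing circle is determined by three boundary points: S, T, U.
Their circumcentre is (5/6, 3.1) with r² = 15317/450.
The farthest remaining point Q is at distance² 7457/450 ≤ 15317/450.

15317/450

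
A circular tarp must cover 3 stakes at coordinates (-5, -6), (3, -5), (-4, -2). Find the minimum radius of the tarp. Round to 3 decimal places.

4.083

Call the three points A, B, C in the order given.
Side lengths²: AB² = 65, AC² = 17, BC² = 58.
Since AB² = 65 < 58 + 17 = 75, the triangle is acute, so the smallest enclosing circle is the circumcircle.
Circumcentre = (-67/62, -301/62), r² = 32045/1922.
r = √(32045/1922) ≈ 4.083.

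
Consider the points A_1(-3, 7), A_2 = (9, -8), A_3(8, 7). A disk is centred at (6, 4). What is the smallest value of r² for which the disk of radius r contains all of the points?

The required radius is the distance from (6, 4) to the farthest point.
Squared distances: 90, 153, 13.
Maximum is 153, attained at A_2.

153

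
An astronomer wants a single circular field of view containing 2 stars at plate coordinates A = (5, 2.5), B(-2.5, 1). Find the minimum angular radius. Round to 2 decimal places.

The smallest circle enclosing two points has them as diameter endpoints.
Centre = midpoint = (1.25, 1.75); r² = |AB|²/4 = 58.5/4 = 14.625.
r = √(14.625) ≈ 3.82.

3.82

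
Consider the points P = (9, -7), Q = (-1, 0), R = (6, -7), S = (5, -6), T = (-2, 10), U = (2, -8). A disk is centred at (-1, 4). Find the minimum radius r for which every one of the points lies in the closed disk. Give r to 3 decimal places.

14.866

The required radius is the distance from (-1, 4) to the farthest point.
Squared distances: 221, 16, 170, 136, 37, 153.
Maximum is 221, attained at P.
r = √221 ≈ 14.866.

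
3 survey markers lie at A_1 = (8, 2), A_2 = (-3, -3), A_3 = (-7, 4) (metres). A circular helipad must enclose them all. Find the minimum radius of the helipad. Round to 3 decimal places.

Side lengths²: A_1A_2² = 146, A_1A_3² = 229, A_2A_3² = 65.
Since A_1A_3² = 229 ≥ 146 + 65 = 211, the angle opposite A_1A_3 is not acute, so the smallest enclosing circle has A_1A_3 as diameter.
Centre = midpoint of A_1A_3 = (0.5, 3), r² = 229/4 = 57.25.
r = √(57.25) ≈ 7.566.

7.566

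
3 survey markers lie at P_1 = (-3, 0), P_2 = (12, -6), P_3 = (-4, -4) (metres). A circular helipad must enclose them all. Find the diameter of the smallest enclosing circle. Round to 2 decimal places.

16.27

Side lengths²: P_1P_2² = 261, P_1P_3² = 17, P_2P_3² = 260.
Since P_1P_2² = 261 < 260 + 17 = 277, the triangle is acute, so the smallest enclosing circle is the circumcircle.
Circumcentre = (91/22, -43/11), r² = 32045/484.
Diameter = 2r = 2√(32045/484) ≈ 16.27.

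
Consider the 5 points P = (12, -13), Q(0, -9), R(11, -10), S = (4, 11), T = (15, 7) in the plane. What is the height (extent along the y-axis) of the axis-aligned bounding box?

max y = 11, min y = -13, so height = 24.

24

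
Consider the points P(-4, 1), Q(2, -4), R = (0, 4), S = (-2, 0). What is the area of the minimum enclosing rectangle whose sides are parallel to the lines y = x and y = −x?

38.5

In coordinates u = x + y, v = x − y the rectangle is axis-aligned; the map (x,y)→(u,v) scales areas by 2.
u-values: -3, -2, 4, -2; range = 4 − (-3) = 7.
v-values: -5, 6, -4, -2; range = 6 − (-5) = 11.
Area = (7 × 11) / 2 = 38.5.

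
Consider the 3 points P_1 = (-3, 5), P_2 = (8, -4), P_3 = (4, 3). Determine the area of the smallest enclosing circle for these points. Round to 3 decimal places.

Side lengths²: P_1P_2² = 202, P_1P_3² = 53, P_2P_3² = 65.
Since P_1P_2² = 202 ≥ 65 + 53 = 118, the angle opposite P_1P_2 is not acute, so the smallest enclosing circle has P_1P_2 as diameter.
Centre = midpoint of P_1P_2 = (2.5, 0.5), r² = 202/4 = 50.5.
Area = π·r² = π·50.5 ≈ 158.650.

158.650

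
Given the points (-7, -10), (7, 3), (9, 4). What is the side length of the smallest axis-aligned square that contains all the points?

The bounding box has width 16 and height 14.
An axis-aligned square enclosing the set must have side ≥ max(width, height).
So the minimum side is max(16, 14) = 16.

16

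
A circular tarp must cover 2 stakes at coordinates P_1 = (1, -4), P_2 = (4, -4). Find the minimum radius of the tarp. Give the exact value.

1.5

The smallest circle enclosing two points has them as diameter endpoints.
Centre = midpoint = (2.5, -4); r² = |P_1P_2|²/4 = 9/4 = 2.25.
r = √(2.25) = 1.5.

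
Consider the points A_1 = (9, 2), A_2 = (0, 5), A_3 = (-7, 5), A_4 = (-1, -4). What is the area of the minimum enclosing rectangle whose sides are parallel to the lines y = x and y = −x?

In coordinates u = x + y, v = x − y the rectangle is axis-aligned; the map (x,y)→(u,v) scales areas by 2.
u-values: 11, 5, -2, -5; range = 11 − (-5) = 16.
v-values: 7, -5, -12, 3; range = 7 − (-12) = 19.
Area = (16 × 19) / 2 = 152.

152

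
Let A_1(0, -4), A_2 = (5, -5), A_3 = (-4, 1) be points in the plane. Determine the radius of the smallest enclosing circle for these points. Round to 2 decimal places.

Side lengths²: A_1A_2² = 26, A_1A_3² = 41, A_2A_3² = 117.
Since A_2A_3² = 117 ≥ 41 + 26 = 67, the angle opposite A_2A_3 is not acute, so the smallest enclosing circle has A_2A_3 as diameter.
Centre = midpoint of A_2A_3 = (0.5, -2), r² = 117/4 = 29.25.
r = √(29.25) ≈ 5.41.

5.41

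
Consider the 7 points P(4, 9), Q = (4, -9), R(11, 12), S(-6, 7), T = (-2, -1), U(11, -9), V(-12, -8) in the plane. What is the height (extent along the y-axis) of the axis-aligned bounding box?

21

max y = 12, min y = -9, so height = 21.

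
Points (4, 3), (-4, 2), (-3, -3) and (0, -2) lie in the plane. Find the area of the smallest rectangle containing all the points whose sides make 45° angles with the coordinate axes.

In coordinates u = x + y, v = x − y the rectangle is axis-aligned; the map (x,y)→(u,v) scales areas by 2.
u-values: 7, -2, -6, -2; range = 7 − (-6) = 13.
v-values: 1, -6, 0, 2; range = 2 − (-6) = 8.
Area = (13 × 8) / 2 = 52.

52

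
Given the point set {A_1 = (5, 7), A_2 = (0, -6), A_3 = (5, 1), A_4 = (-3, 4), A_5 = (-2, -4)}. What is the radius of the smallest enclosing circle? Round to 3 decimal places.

The minimum enclosing circle of a finite set is fixed by two of the points (as a diameter) or three (as a circumcircle).
The farthest pair is A_1–A_2 with squared distance 194. The circle on this segment as diameter has centre (2.5, 0.5) and r² = 194/4 = 48.5.
Check A_3: distance² to centre = 6.5 ≤ 48.5, so it lies inside.
All remaining points lie in this disk, and no smaller disk contains both endpoints, so this is the minimum enclosing circle.
r = √(48.5) ≈ 6.964.

6.964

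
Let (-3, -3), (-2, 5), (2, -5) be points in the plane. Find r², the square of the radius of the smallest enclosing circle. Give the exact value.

Call the three points A, B, C in the order given.
Side lengths²: AB² = 65, AC² = 29, BC² = 116.
Since BC² = 116 ≥ 65 + 29 = 94, the angle opposite BC is not acute, so the smallest enclosing circle has BC as diameter.
Centre = midpoint of BC = (0, 0), r² = 116/4 = 29.

29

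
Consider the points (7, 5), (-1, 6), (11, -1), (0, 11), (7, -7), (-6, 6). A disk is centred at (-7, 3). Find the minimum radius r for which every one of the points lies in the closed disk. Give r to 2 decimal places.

The required radius is the distance from (-7, 3) to the farthest point.
Squared distances: 200, 45, 340, 113, 296, 10.
Maximum is 340, attained at (11, -1).
r = √340 ≈ 18.44.

18.44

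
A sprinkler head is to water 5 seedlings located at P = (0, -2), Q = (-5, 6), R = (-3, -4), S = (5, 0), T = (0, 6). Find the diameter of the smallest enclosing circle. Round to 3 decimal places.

The minimum enclosing circle is determined by three boundary points: Q, R, S.
Their circumcentre is (-9/11, 18/11) with r² = 4420/121.
The farthest remaining point T is at distance² 2385/121 ≤ 4420/121.
Diameter = 2r = 2√(4420/121) ≈ 12.088.

12.088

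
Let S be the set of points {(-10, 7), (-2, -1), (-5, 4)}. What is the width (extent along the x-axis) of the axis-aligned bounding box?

8

max x = -2, min x = -10, so width = 8.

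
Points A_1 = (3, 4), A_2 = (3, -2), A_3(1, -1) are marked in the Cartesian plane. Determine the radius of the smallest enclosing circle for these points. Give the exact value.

3

Side lengths²: A_1A_2² = 36, A_1A_3² = 29, A_2A_3² = 5.
Since A_1A_2² = 36 ≥ 29 + 5 = 34, the angle opposite A_1A_2 is not acute, so the smallest enclosing circle has A_1A_2 as diameter.
Centre = midpoint of A_1A_2 = (3, 1), r² = 36/4 = 9.
r = √9 = 3.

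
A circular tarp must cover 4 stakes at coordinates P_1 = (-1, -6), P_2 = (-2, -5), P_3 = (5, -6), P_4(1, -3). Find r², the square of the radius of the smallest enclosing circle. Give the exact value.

A smallest enclosing disk is always determined by at most three of the input points on its boundary.
The farthest pair is P_2–P_3 with squared distance 50. The circle on this segment as diameter has centre (1.5, -5.5) and r² = 50/4 = 12.5.
Check P_1: distance² to centre = 6.5 ≤ 12.5, so it lies inside.
All remaining points lie in this disk, and no smaller disk contains both endpoints, so this is the minimum enclosing circle.

12.5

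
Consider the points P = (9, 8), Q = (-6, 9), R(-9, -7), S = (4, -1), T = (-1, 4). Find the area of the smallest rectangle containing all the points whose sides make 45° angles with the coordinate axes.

In coordinates u = x + y, v = x − y the rectangle is axis-aligned; the map (x,y)→(u,v) scales areas by 2.
u-values: 17, 3, -16, 3, 3; range = 17 − (-16) = 33.
v-values: 1, -15, -2, 5, -5; range = 5 − (-15) = 20.
Area = (33 × 20) / 2 = 330.

330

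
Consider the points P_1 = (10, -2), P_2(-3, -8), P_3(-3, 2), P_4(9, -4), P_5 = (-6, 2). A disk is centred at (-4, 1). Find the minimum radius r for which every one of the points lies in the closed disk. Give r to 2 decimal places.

14.32

The required radius is the distance from (-4, 1) to the farthest point.
Squared distances: 205, 82, 2, 194, 5.
Maximum is 205, attained at P_1.
r = √205 ≈ 14.32.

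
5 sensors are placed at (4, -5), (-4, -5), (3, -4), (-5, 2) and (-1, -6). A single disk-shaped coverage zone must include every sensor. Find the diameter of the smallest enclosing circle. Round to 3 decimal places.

A smallest enclosing disk is always determined by at most three of the input points on its boundary.
The farthest pair is (4, -5)–(-5, 2) with squared distance 130. The circle on this segment as diameter has centre (-0.5, -1.5) and r² = 130/4 = 32.5.
Check (-4, -5): distance² to centre = 24.5 ≤ 32.5, so it lies inside.
All remaining points lie in this disk, and no smaller disk contains both endpoints, so this is the minimum enclosing circle.
Diameter = 2r = 2√(32.5) ≈ 11.402.

11.402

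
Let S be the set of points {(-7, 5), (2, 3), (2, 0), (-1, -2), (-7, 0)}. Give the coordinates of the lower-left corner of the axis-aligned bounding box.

(-7, -2)

x-range [-7, 2], y-range [-2, 5].
The lower-left corner is (-7, -2).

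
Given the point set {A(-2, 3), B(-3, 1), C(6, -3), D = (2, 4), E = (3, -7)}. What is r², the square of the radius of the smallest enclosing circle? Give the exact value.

5185/162

The minimum enclosing circle is determined by three boundary points: A, D, E.
Their circumcentre is (23/18, -29/18) with r² = 5185/162.
The farthest remaining point B is at distance² 4069/162 ≤ 5185/162.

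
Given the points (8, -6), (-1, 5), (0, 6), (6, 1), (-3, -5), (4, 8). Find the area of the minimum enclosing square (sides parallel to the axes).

196

The bounding box has width 11 and height 14.
An axis-aligned square enclosing the set must have side ≥ max(width, height).
So the minimum side is max(11, 14) = 14.
Area = 14² = 196.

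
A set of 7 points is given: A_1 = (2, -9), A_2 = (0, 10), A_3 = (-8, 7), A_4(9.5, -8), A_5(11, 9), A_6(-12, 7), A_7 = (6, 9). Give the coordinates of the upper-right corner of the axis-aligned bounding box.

(11, 10)

x-range [-12, 11], y-range [-9, 10].
The upper-right corner is (11, 10).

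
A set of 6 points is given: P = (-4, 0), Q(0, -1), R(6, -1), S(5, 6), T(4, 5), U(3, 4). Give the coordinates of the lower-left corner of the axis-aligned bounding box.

(-4, -1)

x-range [-4, 6], y-range [-1, 6].
The lower-left corner is (-4, -1).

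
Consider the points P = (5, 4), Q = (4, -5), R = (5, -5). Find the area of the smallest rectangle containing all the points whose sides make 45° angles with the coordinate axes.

45

In coordinates u = x + y, v = x − y the rectangle is axis-aligned; the map (x,y)→(u,v) scales areas by 2.
u-values: 9, -1, 0; range = 9 − (-1) = 10.
v-values: 1, 9, 10; range = 10 − 1 = 9.
Area = (10 × 9) / 2 = 45.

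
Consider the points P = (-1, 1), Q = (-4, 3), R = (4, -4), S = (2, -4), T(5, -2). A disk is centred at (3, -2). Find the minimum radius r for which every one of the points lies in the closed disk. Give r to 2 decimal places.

The required radius is the distance from (3, -2) to the farthest point.
Squared distances: 25, 74, 5, 5, 4.
Maximum is 74, attained at Q.
r = √74 ≈ 8.60.

8.60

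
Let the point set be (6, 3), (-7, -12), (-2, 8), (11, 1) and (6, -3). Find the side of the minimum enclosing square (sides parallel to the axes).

20

The bounding box has width 18 and height 20.
An axis-aligned square enclosing the set must have side ≥ max(width, height).
So the minimum side is max(18, 20) = 20.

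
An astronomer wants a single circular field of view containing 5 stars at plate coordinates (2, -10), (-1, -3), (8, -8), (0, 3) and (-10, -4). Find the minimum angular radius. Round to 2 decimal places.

The minimum enclosing circle of a finite set is fixed by two of the points (as a diameter) or three (as a circumcircle).
The farthest pair is (8, -8)–(-10, -4) with squared distance 340. The circle on this segment as diameter has centre (-1, -6) and r² = 340/4 = 85.
Check (2, -10): distance² to centre = 25 ≤ 85, so it lies inside.
All remaining points lie in this disk, and no smaller disk contains both endpoints, so this is the minimum enclosing circle.
r = √85 ≈ 9.22.

9.22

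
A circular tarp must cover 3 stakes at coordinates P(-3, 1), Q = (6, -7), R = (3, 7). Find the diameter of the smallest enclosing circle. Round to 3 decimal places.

14.343

Side lengths²: PQ² = 145, PR² = 72, QR² = 205.
Since QR² = 205 < 145 + 72 = 217, the triangle is acute, so the smallest enclosing circle is the circumcircle.
Circumcentre = (139/34, -3/34), r² = 29725/578.
Diameter = 2r = 2√(29725/578) ≈ 14.343.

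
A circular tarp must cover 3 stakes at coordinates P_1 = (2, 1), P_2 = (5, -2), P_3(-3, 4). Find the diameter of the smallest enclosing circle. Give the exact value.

10

Side lengths²: P_1P_2² = 18, P_1P_3² = 34, P_2P_3² = 100.
Since P_2P_3² = 100 ≥ 34 + 18 = 52, the angle opposite P_2P_3 is not acute, so the smallest enclosing circle has P_2P_3 as diameter.
Centre = midpoint of P_2P_3 = (1, 1), r² = 100/4 = 25.
Diameter = 2r = 2√25 = 10.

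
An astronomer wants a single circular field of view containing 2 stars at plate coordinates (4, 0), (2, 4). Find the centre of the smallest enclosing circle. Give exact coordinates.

The smallest circle enclosing two points has them as diameter endpoints.
Centre = midpoint = (3, 2); r² = |(4, 0)−(2, 4)|²/4 = 20/4 = 5.
Centre = (3, 2).

(3, 2)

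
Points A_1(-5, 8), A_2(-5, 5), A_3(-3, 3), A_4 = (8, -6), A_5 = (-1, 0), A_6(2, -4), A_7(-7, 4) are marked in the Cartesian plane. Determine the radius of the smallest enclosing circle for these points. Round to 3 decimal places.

By Welzl's lemma the MEC is supported by two points (diametrically opposite) or three points (on a circumcircle).
The farthest pair is A_1–A_4 with squared distance 365. The circle on this segment as diameter has centre (1.5, 1) and r² = 365/4 = 91.25.
Check A_2: distance² to centre = 58.25 ≤ 91.25, so it lies inside.
All remaining points lie in this disk, and no smaller disk contains both endpoints, so this is the minimum enclosing circle.
r = √(91.25) ≈ 9.552.

9.552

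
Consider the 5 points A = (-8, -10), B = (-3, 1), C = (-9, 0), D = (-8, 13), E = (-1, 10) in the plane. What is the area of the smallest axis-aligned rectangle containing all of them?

x ranges over [-9, -1], width 8.
y ranges over [-10, 13], height 23.
Area = 8 × 23 = 184.

184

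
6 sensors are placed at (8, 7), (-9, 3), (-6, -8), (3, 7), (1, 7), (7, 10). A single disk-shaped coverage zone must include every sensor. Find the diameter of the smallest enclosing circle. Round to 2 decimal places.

The farthest pair is (-6, -8)–(7, 10) with squared distance 493. The circle on this segment as diameter has centre (0.5, 1) and r² = 493/4 = 123.25.
Check (8, 7): distance² to centre = 92.25 ≤ 123.25, so it lies inside.
All remaining points lie in this disk, and no smaller disk contains both endpoints, so this is the minimum enclosing circle.
Diameter = 2r = 2√(123.25) ≈ 22.20.

22.20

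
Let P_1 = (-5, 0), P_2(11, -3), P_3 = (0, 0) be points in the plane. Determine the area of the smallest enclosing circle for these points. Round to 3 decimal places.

208.131

Side lengths²: P_1P_2² = 265, P_1P_3² = 25, P_2P_3² = 130.
Since P_1P_2² = 265 ≥ 130 + 25 = 155, the angle opposite P_1P_2 is not acute, so the smallest enclosing circle has P_1P_2 as diameter.
Centre = midpoint of P_1P_2 = (3, -1.5), r² = 265/4 = 66.25.
Area = π·r² = π·66.25 ≈ 208.131.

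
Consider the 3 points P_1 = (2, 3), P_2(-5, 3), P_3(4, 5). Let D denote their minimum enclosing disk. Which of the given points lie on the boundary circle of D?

P_2, P_3

Side lengths²: P_1P_2² = 49, P_1P_3² = 8, P_2P_3² = 85.
Since P_2P_3² = 85 ≥ 49 + 8 = 57, the angle opposite P_2P_3 is not acute, so the smallest enclosing circle has P_2P_3 as diameter.
Centre = midpoint of P_2P_3 = (-0.5, 4), r² = 85/4 = 21.25.
The points at distance exactly r from the centre are P_2, P_3 — 2 points.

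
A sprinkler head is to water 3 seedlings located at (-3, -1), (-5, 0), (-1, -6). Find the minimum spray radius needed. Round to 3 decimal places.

Call the three points A, B, C in the order given.
Side lengths²: AB² = 5, AC² = 29, BC² = 52.
Since BC² = 52 ≥ 29 + 5 = 34, the angle opposite BC is not acute, so the smallest enclosing circle has BC as diameter.
Centre = midpoint of BC = (-3, -3), r² = 52/4 = 13.
r = √13 ≈ 3.606.

3.606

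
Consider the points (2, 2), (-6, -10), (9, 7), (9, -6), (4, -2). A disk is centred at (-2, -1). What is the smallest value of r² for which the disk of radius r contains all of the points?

The required radius is the distance from (-2, -1) to the farthest point.
Squared distances: 25, 97, 185, 146, 37.
Maximum is 185, attained at (9, 7).

185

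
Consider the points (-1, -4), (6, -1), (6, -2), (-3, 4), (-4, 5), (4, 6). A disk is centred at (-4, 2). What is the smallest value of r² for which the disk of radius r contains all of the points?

116

The required radius is the distance from (-4, 2) to the farthest point.
Squared distances: 45, 109, 116, 5, 9, 80.
Maximum is 116, attained at (6, -2).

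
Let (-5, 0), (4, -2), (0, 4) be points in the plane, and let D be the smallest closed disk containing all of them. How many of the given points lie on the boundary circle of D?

3

Call the three points A, B, C in the order given.
Side lengths²: AB² = 85, AC² = 41, BC² = 52.
Since AB² = 85 < 52 + 41 = 93, the triangle is acute, so the smallest enclosing circle is the circumcircle.
Circumcentre = (-19/46, -14/23), r² = 45305/2116.
The points at distance exactly r from the centre are (-5, 0), (4, -2), (0, 4) — 3 points.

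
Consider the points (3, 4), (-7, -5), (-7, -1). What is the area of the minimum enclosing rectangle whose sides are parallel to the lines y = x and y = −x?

47.5

In coordinates u = x + y, v = x − y the rectangle is axis-aligned; the map (x,y)→(u,v) scales areas by 2.
u-values: 7, -12, -8; range = 7 − (-12) = 19.
v-values: -1, -2, -6; range = -1 − (-6) = 5.
Area = (19 × 5) / 2 = 47.5.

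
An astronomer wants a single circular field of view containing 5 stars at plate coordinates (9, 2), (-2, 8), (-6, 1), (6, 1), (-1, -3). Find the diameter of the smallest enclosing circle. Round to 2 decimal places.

The minimum enclosing circle of a finite set is fixed by two of the points (as a diameter) or three (as a circumcircle).
The farthest pair is (9, 2)–(-6, 1) with squared distance 226. The circle on this segment as diameter has centre (1.5, 1.5) and r² = 226/4 = 56.5.
Check (-2, 8): distance² to centre = 54.5 ≤ 56.5, so it lies inside.
All remaining points lie in this disk, and no smaller disk contains both endpoints, so this is the minimum enclosing circle.
Diameter = 2r = 2√(56.5) ≈ 15.03.

15.03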